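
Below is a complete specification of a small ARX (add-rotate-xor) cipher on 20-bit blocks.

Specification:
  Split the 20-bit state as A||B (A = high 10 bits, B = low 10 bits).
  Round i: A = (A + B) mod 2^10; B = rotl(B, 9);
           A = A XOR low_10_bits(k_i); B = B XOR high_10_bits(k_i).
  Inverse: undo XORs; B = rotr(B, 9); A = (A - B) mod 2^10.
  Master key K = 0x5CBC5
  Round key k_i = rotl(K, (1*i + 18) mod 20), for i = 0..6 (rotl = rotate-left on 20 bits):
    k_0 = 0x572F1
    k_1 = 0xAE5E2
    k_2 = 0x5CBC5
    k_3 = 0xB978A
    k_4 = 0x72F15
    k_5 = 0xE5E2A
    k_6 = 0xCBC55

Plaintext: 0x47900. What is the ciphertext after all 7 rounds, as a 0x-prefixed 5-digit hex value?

0x2232F

s_0 = plaintext = 0x47900
s_1 = Round(s_0, k_0) = 0x3BDDC
s_2 = Round(s_1, k_1) = 0xCA657
s_3 = Round(s_2, k_2) = 0x91659
s_4 = Round(s_3, k_3) = 0xC51C9
s_5 = Round(s_4, k_4) = 0xF232F
s_6 = Round(s_5, k_5) = 0x37400
s_7 = Round(s_6, k_6) = 0x2232F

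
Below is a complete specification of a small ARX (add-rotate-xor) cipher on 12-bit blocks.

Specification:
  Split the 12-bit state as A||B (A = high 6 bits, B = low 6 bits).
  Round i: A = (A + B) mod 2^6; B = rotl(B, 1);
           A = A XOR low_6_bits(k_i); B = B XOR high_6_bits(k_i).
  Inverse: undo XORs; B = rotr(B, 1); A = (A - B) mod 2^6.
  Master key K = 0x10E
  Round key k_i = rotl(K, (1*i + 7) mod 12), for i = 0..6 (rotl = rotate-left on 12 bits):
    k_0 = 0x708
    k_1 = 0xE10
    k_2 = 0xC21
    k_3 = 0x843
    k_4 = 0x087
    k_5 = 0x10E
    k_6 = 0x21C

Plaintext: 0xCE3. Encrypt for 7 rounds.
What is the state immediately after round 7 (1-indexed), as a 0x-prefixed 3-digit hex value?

0xF8F

s_0 = plaintext = 0xCE3
s_1 = Round(s_0, k_0) = 0x79B
s_2 = Round(s_1, k_1) = 0xA4E
s_3 = Round(s_2, k_2) = 0x5AC
s_4 = Round(s_3, k_3) = 0x078
s_5 = Round(s_4, k_4) = 0xFB3
s_6 = Round(s_5, k_5) = 0xFE3
s_7 = Round(s_6, k_6) = 0xF8F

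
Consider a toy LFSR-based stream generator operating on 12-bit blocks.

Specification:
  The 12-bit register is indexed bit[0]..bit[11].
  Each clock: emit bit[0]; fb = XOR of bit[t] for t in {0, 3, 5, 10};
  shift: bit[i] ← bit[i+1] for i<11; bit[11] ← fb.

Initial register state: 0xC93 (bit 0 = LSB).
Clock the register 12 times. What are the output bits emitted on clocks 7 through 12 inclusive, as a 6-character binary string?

010011

reg_0 = 0xC93
clock 1: out=1, reg = 0x649
clock 2: out=1, reg = 0xB24
clock 3: out=0, reg = 0xD92
clock 4: out=0, reg = 0xEC9
clock 5: out=1, reg = 0xF64
clock 6: out=0, reg = 0x7B2
clock 7: out=0, reg = 0x3D9
clock 8: out=1, reg = 0x1EC
clock 9: out=0, reg = 0x0F6
clock 10: out=0, reg = 0x87B
clock 11: out=1, reg = 0xC3D
clock 12: out=1, reg = 0x61E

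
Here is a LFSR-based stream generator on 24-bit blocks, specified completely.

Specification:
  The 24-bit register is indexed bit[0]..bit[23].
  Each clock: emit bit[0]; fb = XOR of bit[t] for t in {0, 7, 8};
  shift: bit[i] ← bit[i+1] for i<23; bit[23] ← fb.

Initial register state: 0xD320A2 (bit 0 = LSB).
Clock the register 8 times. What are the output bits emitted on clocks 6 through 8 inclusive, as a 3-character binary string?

101

reg_0 = 0xD320A2
clock 1: out=0, reg = 0xE99051
clock 2: out=1, reg = 0xF4C828
clock 3: out=0, reg = 0x7A6414
clock 4: out=0, reg = 0x3D320A
clock 5: out=0, reg = 0x1E9905
clock 6: out=1, reg = 0x0F4C82
clock 7: out=0, reg = 0x87A641
clock 8: out=1, reg = 0xC3D320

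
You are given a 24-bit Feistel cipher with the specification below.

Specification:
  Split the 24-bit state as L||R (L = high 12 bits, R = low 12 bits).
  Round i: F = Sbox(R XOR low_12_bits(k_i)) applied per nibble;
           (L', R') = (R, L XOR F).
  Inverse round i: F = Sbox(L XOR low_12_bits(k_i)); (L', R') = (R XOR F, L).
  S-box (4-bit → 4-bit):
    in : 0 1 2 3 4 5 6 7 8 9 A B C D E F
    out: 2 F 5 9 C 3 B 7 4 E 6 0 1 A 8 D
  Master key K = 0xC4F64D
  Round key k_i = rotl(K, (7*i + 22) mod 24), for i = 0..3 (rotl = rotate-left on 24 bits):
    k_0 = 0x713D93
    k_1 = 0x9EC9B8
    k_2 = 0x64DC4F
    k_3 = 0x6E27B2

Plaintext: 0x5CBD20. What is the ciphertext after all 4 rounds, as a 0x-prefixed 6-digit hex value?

s_0 = plaintext = 0x5CBD20
s_1 = Round(s_0, k_0) = 0xD207C2
s_2 = Round(s_1, k_1) = 0x7C2556
s_3 = Round(s_2, k_2) = 0x55693C
s_4 = Round(s_3, k_3) = 0x93CD1E

0x93CD1E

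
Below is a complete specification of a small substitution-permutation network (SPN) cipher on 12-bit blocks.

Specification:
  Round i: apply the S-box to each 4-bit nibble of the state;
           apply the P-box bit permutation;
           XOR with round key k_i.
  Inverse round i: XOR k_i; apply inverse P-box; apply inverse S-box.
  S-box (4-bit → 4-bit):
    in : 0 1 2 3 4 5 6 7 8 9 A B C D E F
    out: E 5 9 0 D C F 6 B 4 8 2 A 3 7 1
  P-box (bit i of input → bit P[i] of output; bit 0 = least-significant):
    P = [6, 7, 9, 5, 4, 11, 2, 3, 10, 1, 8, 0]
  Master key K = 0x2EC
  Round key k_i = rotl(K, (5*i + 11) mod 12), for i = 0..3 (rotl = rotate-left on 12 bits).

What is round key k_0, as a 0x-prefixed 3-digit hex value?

K = 0x2EC
k_0 = rotl(K, (5*0+11) mod 12) = rotl(K, 11) = 0x176

0x176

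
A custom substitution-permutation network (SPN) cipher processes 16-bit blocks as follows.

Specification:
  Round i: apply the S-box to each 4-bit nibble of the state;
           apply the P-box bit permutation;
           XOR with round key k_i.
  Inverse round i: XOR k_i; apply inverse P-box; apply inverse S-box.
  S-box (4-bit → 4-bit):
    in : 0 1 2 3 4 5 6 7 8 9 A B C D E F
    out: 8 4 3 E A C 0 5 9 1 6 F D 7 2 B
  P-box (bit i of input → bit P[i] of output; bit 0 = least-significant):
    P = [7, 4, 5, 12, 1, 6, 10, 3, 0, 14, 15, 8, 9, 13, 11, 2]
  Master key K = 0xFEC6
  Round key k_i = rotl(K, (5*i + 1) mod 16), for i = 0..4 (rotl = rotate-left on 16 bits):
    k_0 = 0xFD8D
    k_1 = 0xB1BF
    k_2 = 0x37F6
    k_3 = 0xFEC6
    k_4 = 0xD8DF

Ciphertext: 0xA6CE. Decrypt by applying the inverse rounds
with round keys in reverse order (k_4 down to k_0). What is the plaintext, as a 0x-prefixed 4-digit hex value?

0x1673

s_0 = ciphertext = 0xA6CE
s_1 = InvRound(s_0, k_4) = 0xD214
s_2 = InvRound(s_1, k_3) = 0xA6D2
s_3 = InvRound(s_2, k_2) = 0x0565
s_4 = InvRound(s_3, k_1) = 0xE1BF
s_5 = InvRound(s_4, k_0) = 0x1673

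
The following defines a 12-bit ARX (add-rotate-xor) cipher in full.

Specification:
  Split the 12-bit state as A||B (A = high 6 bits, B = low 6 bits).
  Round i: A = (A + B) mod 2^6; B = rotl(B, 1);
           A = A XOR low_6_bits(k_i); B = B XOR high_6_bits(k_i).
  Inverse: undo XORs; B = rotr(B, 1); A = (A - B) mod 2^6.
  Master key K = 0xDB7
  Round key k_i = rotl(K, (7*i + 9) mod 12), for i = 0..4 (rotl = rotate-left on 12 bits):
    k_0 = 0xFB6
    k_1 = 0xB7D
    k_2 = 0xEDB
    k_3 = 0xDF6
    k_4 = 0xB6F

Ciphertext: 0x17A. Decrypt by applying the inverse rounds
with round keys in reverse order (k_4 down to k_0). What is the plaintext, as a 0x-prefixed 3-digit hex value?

s_0 = ciphertext = 0x17A
s_1 = InvRound(s_0, k_4) = 0xFEB
s_2 = InvRound(s_1, k_3) = 0xECE
s_3 = InvRound(s_2, k_2) = 0x9BA
s_4 = InvRound(s_3, k_1) = 0xC2B
s_5 = InvRound(s_4, k_0) = 0x72A

0x72A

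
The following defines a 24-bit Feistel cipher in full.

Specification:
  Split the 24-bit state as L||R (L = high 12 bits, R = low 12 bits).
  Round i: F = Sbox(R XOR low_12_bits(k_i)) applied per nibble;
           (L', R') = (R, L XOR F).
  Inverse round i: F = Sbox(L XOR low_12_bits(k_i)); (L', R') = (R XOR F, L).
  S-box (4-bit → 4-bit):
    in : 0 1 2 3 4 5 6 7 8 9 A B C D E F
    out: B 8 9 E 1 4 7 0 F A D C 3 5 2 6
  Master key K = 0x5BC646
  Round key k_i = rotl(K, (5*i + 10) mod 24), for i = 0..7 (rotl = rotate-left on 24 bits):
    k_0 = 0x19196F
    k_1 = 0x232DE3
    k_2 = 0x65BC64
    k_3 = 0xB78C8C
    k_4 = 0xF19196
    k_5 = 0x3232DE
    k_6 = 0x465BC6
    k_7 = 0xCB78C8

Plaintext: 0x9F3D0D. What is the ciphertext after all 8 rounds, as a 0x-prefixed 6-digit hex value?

s_0 = plaintext = 0x9F3D0D
s_1 = Round(s_0, k_0) = 0xD0D88A
s_2 = Round(s_1, k_1) = 0x88A977
s_3 = Round(s_2, k_2) = 0x977C04
s_4 = Round(s_3, k_3) = 0xC04288
s_5 = Round(s_4, k_4) = 0x288286
s_6 = Round(s_5, k_5) = 0x2869C7
s_7 = Round(s_6, k_6) = 0x9C7B3E
s_8 = Round(s_7, k_7) = 0xB3E7A0

0xB3E7A0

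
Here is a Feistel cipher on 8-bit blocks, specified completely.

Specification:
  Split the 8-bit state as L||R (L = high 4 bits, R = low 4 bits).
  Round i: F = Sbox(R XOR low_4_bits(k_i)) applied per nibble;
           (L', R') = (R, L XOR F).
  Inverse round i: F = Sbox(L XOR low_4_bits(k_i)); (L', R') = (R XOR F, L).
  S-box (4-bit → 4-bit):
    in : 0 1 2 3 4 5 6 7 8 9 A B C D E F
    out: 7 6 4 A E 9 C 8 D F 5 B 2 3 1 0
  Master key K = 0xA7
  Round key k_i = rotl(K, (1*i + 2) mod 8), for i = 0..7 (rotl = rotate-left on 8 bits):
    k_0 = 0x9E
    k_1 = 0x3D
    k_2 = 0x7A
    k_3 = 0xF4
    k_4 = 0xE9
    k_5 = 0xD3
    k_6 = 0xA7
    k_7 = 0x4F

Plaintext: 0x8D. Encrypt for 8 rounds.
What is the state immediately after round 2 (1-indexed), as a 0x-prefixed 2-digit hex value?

0x2D

s_0 = plaintext = 0x8D
s_1 = Round(s_0, k_0) = 0xD2
s_2 = Round(s_1, k_1) = 0x2D
s_3 = Round(s_2, k_2) = 0xDA
s_4 = Round(s_3, k_3) = 0xAC
s_5 = Round(s_4, k_4) = 0xC3
s_6 = Round(s_5, k_5) = 0x3B
s_7 = Round(s_6, k_6) = 0xB1
s_8 = Round(s_7, k_7) = 0x1A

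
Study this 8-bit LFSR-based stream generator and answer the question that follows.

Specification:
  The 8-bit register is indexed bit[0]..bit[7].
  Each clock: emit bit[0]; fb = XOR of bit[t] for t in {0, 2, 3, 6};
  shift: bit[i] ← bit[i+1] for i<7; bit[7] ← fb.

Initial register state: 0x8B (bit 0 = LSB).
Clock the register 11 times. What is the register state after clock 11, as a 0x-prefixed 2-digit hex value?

reg_0 = 0x8B
clock 1: out=1, reg = 0x45
clock 2: out=1, reg = 0xA2
clock 3: out=0, reg = 0x51
clock 4: out=1, reg = 0x28
clock 5: out=0, reg = 0x94
clock 6: out=0, reg = 0xCA
clock 7: out=0, reg = 0x65
clock 8: out=1, reg = 0xB2
clock 9: out=0, reg = 0x59
clock 10: out=1, reg = 0xAC
clock 11: out=0, reg = 0x56

0x56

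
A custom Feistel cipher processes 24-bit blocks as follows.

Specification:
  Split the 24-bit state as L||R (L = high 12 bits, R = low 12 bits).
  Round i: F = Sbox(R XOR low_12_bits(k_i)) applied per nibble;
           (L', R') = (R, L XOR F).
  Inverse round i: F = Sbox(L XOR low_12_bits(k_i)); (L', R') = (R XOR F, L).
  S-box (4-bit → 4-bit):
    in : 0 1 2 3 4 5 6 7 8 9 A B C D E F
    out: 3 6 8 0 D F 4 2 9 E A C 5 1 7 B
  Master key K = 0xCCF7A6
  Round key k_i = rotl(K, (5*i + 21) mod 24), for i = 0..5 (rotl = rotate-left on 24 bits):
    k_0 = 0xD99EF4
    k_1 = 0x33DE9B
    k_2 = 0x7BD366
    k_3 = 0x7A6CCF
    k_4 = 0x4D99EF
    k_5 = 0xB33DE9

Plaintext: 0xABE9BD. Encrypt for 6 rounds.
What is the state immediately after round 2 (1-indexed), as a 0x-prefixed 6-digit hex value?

0x860D01

s_0 = plaintext = 0xABE9BD
s_1 = Round(s_0, k_0) = 0x9BD860
s_2 = Round(s_1, k_1) = 0x860D01
s_3 = Round(s_2, k_2) = 0xD01F22
s_4 = Round(s_3, k_3) = 0xF22D70
s_5 = Round(s_4, k_4) = 0xD702C9
s_6 = Round(s_5, k_5) = 0x2C96F3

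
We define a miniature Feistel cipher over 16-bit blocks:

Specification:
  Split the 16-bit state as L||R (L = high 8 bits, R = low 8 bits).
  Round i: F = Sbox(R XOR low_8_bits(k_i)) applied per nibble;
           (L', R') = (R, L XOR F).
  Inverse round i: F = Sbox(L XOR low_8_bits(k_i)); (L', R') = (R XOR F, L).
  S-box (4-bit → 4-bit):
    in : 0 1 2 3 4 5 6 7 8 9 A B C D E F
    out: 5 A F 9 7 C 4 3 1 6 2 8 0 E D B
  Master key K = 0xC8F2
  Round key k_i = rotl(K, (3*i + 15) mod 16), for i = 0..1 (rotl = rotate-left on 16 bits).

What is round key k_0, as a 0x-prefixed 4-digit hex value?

K = 0xC8F2
k_0 = rotl(K, (3*0+15) mod 16) = rotl(K, 15) = 0x6479

0x6479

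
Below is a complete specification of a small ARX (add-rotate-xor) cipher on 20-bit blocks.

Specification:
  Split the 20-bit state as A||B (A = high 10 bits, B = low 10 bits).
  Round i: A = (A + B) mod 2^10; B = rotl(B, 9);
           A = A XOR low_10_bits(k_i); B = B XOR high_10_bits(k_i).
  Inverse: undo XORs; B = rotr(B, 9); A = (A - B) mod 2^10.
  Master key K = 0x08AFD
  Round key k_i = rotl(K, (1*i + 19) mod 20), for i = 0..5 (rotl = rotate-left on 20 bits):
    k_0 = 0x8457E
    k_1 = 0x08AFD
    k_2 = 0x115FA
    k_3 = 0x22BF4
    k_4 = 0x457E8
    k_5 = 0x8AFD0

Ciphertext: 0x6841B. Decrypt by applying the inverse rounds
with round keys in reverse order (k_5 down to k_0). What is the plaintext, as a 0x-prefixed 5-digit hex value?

s_0 = ciphertext = 0x6841B
s_1 = InvRound(s_0, k_5) = 0x84061
s_2 = InvRound(s_1, k_4) = 0xC42E8
s_3 = InvRound(s_2, k_3) = 0x07CC5
s_4 = InvRound(s_3, k_2) = 0x39500
s_5 = InvRound(s_4, k_1) = 0xF5244
s_6 = InvRound(s_5, k_0) = 0x800AA

0x800AA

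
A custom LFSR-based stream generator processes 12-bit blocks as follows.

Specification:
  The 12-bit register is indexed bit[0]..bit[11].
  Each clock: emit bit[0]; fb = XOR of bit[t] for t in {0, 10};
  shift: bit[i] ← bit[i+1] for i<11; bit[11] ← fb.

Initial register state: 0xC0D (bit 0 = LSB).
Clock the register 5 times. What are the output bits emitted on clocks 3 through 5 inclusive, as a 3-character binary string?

reg_0 = 0xC0D
clock 1: out=1, reg = 0x606
clock 2: out=0, reg = 0xB03
clock 3: out=1, reg = 0xD81
clock 4: out=1, reg = 0x6C0
clock 5: out=0, reg = 0xB60

110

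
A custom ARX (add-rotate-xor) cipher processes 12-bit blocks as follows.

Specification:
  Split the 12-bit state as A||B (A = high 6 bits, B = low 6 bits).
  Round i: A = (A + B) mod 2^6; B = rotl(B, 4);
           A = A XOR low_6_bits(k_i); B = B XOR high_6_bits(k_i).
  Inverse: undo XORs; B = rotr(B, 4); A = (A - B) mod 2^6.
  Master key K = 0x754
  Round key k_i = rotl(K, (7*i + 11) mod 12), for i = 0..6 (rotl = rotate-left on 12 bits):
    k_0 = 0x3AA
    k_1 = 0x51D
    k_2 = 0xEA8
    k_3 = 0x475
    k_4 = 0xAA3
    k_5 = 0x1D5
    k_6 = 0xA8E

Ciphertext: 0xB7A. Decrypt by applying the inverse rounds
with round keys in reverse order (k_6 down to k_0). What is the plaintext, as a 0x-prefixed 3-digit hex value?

0x3AE

s_0 = ciphertext = 0xB7A
s_1 = InvRound(s_0, k_6) = 0x881
s_2 = InvRound(s_1, k_5) = 0x7D8
s_3 = InvRound(s_2, k_4) = 0xC4B
s_4 = InvRound(s_3, k_3) = 0x6E9
s_5 = InvRound(s_4, k_2) = 0x98D
s_6 = InvRound(s_5, k_1) = 0x5A5
s_7 = InvRound(s_6, k_0) = 0x3AE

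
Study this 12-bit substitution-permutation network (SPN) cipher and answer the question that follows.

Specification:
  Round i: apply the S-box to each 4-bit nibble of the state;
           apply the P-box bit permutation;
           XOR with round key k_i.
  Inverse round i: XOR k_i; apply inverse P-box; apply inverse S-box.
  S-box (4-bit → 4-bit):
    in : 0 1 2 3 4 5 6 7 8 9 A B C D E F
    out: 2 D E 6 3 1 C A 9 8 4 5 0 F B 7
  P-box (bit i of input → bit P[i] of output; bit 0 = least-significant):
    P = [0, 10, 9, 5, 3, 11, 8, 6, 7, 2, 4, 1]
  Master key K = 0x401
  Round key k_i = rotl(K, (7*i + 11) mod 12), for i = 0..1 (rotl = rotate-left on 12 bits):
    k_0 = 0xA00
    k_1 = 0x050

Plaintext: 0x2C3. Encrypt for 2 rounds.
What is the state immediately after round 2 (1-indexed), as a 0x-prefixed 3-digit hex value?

0x338

s_0 = plaintext = 0x2C3
s_1 = Round(s_0, k_0) = 0xC16
s_2 = Round(s_1, k_1) = 0x338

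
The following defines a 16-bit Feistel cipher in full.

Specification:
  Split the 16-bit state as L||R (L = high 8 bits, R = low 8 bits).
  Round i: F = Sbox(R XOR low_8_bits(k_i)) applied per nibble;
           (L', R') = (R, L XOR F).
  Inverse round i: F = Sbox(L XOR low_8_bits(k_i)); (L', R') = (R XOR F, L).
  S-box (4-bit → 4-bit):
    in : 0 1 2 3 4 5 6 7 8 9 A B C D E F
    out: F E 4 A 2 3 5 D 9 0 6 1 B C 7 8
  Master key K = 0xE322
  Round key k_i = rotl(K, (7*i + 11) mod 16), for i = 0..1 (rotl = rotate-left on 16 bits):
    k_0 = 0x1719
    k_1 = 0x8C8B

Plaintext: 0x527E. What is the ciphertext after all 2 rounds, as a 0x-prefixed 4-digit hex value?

s_0 = plaintext = 0x527E
s_1 = Round(s_0, k_0) = 0x7E0F
s_2 = Round(s_1, k_1) = 0x0FEC

0x0FEC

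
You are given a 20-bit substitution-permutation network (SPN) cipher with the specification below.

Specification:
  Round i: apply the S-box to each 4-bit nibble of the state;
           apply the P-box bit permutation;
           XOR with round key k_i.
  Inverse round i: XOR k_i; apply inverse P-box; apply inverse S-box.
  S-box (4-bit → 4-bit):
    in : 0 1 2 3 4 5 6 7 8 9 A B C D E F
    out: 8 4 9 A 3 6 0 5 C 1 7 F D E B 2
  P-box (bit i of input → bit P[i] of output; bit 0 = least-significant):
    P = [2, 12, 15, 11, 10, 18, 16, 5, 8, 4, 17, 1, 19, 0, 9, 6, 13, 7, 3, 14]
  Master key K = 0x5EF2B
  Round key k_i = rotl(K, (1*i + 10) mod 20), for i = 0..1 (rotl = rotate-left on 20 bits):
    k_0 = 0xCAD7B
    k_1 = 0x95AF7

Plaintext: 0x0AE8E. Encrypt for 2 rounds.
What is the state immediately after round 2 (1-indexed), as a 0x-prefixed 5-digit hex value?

s_0 = plaintext = 0x0AE8E
s_1 = Round(s_0, k_0) = 0x5F64C
s_2 = Round(s_1, k_1) = 0xDD67A

0xDD67A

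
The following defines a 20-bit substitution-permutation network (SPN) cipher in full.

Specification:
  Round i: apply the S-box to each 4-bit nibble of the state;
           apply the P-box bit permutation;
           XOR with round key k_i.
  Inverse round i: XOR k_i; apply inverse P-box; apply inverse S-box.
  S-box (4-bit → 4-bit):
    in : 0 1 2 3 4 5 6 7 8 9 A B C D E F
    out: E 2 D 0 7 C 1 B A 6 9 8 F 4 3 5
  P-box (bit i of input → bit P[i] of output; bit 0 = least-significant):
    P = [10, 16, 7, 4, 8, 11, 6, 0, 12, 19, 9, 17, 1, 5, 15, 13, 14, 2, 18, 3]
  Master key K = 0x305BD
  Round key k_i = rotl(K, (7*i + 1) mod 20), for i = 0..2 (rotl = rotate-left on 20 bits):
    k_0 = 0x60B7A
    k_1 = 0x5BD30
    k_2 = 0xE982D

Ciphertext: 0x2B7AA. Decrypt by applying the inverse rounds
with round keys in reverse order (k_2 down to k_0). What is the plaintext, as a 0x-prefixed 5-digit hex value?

0xC8B66

s_0 = ciphertext = 0x2B7AA
s_1 = InvRound(s_0, k_2) = 0x9A97F
s_2 = InvRound(s_1, k_1) = 0x06E56
s_3 = InvRound(s_2, k_0) = 0xC8B66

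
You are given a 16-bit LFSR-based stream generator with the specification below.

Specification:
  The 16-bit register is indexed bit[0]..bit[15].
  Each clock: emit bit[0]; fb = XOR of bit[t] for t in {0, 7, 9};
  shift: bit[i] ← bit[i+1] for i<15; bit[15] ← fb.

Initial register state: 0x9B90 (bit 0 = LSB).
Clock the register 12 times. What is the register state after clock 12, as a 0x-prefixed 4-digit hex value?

reg_0 = 0x9B90
clock 1: out=0, reg = 0x4DC8
clock 2: out=0, reg = 0xA6E4
clock 3: out=0, reg = 0x5372
clock 4: out=0, reg = 0xA9B9
clock 5: out=1, reg = 0x54DC
clock 6: out=0, reg = 0xAA6E
clock 7: out=0, reg = 0xD537
clock 8: out=1, reg = 0xEA9B
clock 9: out=1, reg = 0xF54D
clock 10: out=1, reg = 0xFAA6
clock 11: out=0, reg = 0x7D53
clock 12: out=1, reg = 0xBEA9

0xBEA9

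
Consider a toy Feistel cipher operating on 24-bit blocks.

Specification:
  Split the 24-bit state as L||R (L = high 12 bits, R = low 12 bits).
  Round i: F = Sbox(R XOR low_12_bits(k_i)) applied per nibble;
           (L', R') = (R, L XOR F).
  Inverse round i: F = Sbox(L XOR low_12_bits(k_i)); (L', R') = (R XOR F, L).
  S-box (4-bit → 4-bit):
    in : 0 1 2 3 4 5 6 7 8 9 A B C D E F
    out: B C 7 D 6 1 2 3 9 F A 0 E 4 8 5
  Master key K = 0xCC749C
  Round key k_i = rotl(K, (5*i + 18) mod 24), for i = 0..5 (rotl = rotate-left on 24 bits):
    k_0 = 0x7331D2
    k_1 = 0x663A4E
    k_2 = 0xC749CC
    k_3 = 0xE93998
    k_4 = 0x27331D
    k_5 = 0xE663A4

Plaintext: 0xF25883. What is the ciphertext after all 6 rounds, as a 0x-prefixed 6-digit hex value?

s_0 = plaintext = 0xF25883
s_1 = Round(s_0, k_0) = 0x883039
s_2 = Round(s_1, k_1) = 0x0392B0
s_3 = Round(s_2, k_2) = 0x2B0007
s_4 = Round(s_3, k_3) = 0x007D45
s_5 = Round(s_4, k_4) = 0xD4581E
s_6 = Round(s_5, k_5) = 0x81ED4F

0x81ED4F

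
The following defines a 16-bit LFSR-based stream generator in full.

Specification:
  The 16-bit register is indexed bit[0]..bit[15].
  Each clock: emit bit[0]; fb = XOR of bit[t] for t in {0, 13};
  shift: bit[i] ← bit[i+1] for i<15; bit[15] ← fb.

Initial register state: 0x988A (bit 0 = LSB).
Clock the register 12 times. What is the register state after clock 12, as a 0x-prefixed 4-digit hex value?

reg_0 = 0x988A
clock 1: out=0, reg = 0x4C45
clock 2: out=1, reg = 0xA622
clock 3: out=0, reg = 0xD311
clock 4: out=1, reg = 0xE988
clock 5: out=0, reg = 0xF4C4
clock 6: out=0, reg = 0xFA62
clock 7: out=0, reg = 0xFD31
clock 8: out=1, reg = 0x7E98
clock 9: out=0, reg = 0xBF4C
clock 10: out=0, reg = 0xDFA6
clock 11: out=0, reg = 0x6FD3
clock 12: out=1, reg = 0x37E9

0x37E9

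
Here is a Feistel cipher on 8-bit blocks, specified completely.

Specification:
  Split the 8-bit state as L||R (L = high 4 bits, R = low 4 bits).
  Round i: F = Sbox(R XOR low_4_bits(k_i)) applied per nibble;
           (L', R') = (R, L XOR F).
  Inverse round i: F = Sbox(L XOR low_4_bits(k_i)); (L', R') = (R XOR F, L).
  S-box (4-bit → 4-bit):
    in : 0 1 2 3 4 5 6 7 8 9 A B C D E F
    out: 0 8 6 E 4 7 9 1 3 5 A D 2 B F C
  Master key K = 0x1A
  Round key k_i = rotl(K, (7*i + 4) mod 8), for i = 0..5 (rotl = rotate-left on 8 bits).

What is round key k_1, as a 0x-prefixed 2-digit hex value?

K = 0x1A
k_0 = rotl(K, (7*0+4) mod 8) = rotl(K, 4) = 0xA1
k_1 = rotl(K, (7*1+4) mod 8) = rotl(K, 3) = 0xD0

0xD0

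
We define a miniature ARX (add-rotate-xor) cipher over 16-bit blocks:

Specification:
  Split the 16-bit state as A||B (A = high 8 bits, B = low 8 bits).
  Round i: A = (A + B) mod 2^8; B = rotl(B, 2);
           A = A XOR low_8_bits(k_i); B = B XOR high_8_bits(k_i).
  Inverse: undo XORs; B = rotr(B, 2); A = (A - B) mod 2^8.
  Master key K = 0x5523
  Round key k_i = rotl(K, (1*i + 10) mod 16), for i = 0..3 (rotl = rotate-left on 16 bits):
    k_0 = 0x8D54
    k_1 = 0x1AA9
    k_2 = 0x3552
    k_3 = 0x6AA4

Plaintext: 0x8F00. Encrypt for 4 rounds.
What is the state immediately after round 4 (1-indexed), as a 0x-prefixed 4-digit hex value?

s_0 = plaintext = 0x8F00
s_1 = Round(s_0, k_0) = 0xDB8D
s_2 = Round(s_1, k_1) = 0xC12C
s_3 = Round(s_2, k_2) = 0xBF85
s_4 = Round(s_3, k_3) = 0xE07C

0xE07C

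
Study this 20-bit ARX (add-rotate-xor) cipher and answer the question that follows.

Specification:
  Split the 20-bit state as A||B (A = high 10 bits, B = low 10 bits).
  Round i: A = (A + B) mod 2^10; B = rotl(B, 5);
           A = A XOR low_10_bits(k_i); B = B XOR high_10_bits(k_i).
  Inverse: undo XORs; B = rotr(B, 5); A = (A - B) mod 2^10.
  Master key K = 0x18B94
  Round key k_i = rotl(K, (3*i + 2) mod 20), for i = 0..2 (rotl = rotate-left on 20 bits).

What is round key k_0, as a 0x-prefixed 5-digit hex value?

0x62E50

K = 0x18B94
k_0 = rotl(K, (3*0+2) mod 20) = rotl(K, 2) = 0x62E50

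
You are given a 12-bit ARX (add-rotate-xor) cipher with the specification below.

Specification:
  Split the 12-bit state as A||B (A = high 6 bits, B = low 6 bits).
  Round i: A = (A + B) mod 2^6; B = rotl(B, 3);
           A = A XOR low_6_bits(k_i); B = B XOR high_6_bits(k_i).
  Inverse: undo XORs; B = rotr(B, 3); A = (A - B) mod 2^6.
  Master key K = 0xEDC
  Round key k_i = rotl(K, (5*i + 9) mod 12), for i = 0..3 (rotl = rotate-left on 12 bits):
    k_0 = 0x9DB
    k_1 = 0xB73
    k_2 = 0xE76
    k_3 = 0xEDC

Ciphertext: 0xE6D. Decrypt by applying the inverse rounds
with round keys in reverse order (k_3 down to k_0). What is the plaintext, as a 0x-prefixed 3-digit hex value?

s_0 = ciphertext = 0xE6D
s_1 = InvRound(s_0, k_3) = 0xCF2
s_2 = InvRound(s_1, k_2) = 0xB19
s_3 = InvRound(s_2, k_1) = 0xE66
s_4 = InvRound(s_3, k_0) = 0x688

0x688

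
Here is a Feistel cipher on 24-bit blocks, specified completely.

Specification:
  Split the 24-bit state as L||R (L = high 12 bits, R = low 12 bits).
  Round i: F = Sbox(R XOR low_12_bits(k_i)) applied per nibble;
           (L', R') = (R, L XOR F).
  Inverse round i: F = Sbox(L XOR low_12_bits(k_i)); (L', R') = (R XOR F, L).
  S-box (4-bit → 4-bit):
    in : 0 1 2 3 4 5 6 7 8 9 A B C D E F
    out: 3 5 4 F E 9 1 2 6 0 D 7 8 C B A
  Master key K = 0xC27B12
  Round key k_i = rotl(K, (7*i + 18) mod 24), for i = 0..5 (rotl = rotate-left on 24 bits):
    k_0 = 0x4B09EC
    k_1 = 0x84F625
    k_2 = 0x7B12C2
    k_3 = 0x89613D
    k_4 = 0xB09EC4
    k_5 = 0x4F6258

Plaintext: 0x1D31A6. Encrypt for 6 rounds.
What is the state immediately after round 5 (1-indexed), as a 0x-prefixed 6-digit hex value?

s_0 = plaintext = 0x1D31A6
s_1 = Round(s_0, k_0) = 0x1A673E
s_2 = Round(s_1, k_1) = 0x73E4F1
s_3 = Round(s_2, k_2) = 0x4F16C1
s_4 = Round(s_3, k_3) = 0x6C1659
s_5 = Round(s_4, k_4) = 0x6590CD
s_6 = Round(s_5, k_5) = 0x0CD250

0x6590CD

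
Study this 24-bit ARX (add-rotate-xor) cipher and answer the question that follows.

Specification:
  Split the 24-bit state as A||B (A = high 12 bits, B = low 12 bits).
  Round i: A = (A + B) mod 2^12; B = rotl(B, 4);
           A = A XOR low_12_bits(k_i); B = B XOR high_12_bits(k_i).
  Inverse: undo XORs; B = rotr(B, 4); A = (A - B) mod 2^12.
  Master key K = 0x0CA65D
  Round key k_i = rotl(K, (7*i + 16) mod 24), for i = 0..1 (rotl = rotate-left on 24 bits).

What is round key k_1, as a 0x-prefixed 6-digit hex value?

K = 0x0CA65D
k_0 = rotl(K, (7*0+16) mod 24) = rotl(K, 16) = 0x5D0CA6
k_1 = rotl(K, (7*1+16) mod 24) = rotl(K, 23) = 0x86532E

0x86532E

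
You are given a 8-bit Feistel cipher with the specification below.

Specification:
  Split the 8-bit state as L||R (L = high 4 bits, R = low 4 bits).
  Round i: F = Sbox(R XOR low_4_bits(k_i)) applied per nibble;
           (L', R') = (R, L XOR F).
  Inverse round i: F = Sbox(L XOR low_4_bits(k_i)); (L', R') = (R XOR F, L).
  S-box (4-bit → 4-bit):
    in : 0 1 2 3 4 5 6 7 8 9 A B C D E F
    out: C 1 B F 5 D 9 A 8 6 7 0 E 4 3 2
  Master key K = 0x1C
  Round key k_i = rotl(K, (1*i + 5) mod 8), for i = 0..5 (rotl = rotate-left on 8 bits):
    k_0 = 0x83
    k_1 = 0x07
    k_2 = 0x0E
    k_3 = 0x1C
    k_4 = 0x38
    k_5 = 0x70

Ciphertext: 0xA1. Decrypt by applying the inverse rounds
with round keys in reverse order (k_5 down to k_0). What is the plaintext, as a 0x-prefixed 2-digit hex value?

s_0 = ciphertext = 0xA1
s_1 = InvRound(s_0, k_5) = 0x6A
s_2 = InvRound(s_1, k_4) = 0x96
s_3 = InvRound(s_2, k_3) = 0xB9
s_4 = InvRound(s_3, k_2) = 0x4B
s_5 = InvRound(s_4, k_1) = 0x44
s_6 = InvRound(s_5, k_0) = 0xE4

0xE4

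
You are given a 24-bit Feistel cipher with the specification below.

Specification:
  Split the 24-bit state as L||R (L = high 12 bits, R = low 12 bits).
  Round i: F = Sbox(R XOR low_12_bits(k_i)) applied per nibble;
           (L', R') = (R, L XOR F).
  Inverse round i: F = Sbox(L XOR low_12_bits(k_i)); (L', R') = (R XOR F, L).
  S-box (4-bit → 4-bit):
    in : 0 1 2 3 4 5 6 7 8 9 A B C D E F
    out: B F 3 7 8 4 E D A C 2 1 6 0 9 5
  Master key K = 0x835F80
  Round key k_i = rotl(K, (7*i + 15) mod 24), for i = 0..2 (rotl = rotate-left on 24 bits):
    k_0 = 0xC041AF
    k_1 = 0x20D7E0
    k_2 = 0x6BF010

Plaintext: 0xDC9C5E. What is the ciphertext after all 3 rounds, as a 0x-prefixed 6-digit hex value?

s_0 = plaintext = 0xDC9C5E
s_1 = Round(s_0, k_0) = 0xC5ED96
s_2 = Round(s_1, k_1) = 0xD96E80
s_3 = Round(s_2, k_2) = 0xE8045D

0xE8045D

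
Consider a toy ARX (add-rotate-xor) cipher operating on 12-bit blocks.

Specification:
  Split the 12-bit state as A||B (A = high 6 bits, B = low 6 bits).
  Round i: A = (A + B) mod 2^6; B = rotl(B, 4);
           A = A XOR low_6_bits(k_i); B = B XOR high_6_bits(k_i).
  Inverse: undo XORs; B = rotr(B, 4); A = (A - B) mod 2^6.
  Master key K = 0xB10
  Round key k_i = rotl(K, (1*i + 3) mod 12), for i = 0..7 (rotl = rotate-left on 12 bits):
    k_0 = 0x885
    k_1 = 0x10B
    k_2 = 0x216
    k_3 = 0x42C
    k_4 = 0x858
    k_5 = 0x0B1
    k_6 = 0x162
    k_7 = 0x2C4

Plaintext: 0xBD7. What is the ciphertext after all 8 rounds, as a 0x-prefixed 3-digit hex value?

s_0 = plaintext = 0xBD7
s_1 = Round(s_0, k_0) = 0x0D7
s_2 = Round(s_1, k_1) = 0x471
s_3 = Round(s_2, k_2) = 0x514
s_4 = Round(s_3, k_3) = 0x115
s_5 = Round(s_4, k_4) = 0x074
s_6 = Round(s_5, k_5) = 0x10F
s_7 = Round(s_6, k_6) = 0xC76
s_8 = Round(s_7, k_7) = 0x8E6

0x8E6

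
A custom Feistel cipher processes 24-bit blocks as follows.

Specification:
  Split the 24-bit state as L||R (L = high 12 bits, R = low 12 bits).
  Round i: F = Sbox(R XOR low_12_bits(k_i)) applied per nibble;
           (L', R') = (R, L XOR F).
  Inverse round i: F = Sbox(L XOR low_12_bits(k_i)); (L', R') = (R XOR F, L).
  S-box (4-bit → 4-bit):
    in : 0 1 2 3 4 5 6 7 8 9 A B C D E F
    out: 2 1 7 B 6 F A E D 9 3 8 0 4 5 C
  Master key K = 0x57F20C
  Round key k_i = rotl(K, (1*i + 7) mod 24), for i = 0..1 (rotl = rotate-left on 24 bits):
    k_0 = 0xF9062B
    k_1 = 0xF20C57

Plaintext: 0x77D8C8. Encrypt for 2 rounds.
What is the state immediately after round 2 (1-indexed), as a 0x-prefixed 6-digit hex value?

s_0 = plaintext = 0x77D8C8
s_1 = Round(s_0, k_0) = 0x8C8226
s_2 = Round(s_1, k_1) = 0x226D29

0x226D29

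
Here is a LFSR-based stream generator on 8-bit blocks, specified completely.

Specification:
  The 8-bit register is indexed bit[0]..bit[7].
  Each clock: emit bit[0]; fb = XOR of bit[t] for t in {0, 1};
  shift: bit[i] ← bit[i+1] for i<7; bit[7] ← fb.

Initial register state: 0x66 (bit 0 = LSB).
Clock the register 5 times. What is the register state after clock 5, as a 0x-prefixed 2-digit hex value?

reg_0 = 0x66
clock 1: out=0, reg = 0xB3
clock 2: out=1, reg = 0x59
clock 3: out=1, reg = 0xAC
clock 4: out=0, reg = 0x56
clock 5: out=0, reg = 0xAB

0xAB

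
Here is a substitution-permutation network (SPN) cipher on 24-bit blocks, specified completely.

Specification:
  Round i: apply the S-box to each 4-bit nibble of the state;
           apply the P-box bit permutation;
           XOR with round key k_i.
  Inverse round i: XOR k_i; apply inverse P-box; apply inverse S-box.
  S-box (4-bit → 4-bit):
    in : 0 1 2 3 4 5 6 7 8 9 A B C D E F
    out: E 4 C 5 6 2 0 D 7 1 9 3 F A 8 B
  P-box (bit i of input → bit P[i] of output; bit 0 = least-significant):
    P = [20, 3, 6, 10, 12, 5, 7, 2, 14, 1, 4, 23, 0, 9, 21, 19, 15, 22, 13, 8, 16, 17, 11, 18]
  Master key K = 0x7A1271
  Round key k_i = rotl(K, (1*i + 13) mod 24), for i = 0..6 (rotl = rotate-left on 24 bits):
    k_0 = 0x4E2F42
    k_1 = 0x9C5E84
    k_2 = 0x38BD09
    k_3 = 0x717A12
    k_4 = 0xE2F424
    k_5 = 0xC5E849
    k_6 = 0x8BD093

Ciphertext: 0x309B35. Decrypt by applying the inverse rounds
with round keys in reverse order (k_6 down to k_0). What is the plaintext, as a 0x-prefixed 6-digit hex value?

0x03C93A

s_0 = ciphertext = 0x309B35
s_1 = InvRound(s_0, k_6) = 0x8E0F09
s_2 = InvRound(s_1, k_5) = 0xBCD962
s_3 = InvRound(s_2, k_4) = 0x00E5E7
s_4 = InvRound(s_3, k_3) = 0x3F81C7
s_5 = InvRound(s_4, k_2) = 0xC16570
s_6 = InvRound(s_5, k_1) = 0x70D1C3
s_7 = InvRound(s_6, k_0) = 0x03C93A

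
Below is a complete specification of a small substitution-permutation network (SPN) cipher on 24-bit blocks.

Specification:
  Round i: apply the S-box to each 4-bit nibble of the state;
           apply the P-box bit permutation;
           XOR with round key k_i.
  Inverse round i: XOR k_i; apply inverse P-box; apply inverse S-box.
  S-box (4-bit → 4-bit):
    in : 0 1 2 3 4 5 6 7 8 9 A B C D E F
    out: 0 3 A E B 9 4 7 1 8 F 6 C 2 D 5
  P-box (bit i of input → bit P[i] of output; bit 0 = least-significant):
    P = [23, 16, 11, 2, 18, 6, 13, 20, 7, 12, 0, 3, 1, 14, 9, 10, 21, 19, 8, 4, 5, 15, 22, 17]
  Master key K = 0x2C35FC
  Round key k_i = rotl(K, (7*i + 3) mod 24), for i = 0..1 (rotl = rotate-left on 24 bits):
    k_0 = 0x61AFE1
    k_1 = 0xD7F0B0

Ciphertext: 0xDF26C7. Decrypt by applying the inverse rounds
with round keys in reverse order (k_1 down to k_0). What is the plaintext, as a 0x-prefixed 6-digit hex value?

0xE5999D

s_0 = ciphertext = 0xDF26C7
s_1 = InvRound(s_0, k_1) = 0x12ABD9
s_2 = InvRound(s_1, k_0) = 0xE5999D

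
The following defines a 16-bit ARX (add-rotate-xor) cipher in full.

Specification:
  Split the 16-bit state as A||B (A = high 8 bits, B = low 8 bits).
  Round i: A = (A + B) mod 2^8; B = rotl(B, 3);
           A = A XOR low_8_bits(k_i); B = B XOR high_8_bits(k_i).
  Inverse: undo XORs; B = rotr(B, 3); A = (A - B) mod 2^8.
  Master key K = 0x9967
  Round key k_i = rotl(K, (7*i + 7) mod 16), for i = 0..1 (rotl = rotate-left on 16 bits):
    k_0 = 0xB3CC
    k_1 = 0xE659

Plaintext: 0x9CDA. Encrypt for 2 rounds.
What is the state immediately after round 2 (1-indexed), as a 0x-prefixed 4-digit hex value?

s_0 = plaintext = 0x9CDA
s_1 = Round(s_0, k_0) = 0xBA65
s_2 = Round(s_1, k_1) = 0x46CD

0x46CD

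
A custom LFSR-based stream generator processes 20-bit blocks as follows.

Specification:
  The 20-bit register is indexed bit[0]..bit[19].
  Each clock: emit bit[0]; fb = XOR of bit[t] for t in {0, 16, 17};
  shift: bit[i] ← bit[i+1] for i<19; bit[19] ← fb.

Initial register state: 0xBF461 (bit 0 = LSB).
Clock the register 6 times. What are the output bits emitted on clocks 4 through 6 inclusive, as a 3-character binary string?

reg_0 = 0xBF461
clock 1: out=1, reg = 0xDFA30
clock 2: out=0, reg = 0xEFD18
clock 3: out=0, reg = 0xF7E8C
clock 4: out=0, reg = 0x7BF46
clock 5: out=0, reg = 0x3DFA3
clock 6: out=1, reg = 0x9EFD1

001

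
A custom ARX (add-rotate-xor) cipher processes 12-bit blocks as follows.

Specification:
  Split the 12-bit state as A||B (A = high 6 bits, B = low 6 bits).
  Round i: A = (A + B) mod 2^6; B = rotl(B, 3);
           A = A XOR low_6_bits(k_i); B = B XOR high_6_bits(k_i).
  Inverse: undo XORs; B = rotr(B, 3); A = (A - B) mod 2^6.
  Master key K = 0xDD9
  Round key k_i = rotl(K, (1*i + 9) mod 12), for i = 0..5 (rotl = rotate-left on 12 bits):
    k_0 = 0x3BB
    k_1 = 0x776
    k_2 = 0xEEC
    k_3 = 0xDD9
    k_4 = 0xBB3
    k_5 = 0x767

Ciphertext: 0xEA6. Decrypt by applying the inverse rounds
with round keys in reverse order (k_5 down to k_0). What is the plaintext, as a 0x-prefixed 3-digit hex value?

0xD4A

s_0 = ciphertext = 0xEA6
s_1 = InvRound(s_0, k_5) = 0xF9F
s_2 = InvRound(s_1, k_4) = 0xFCE
s_3 = InvRound(s_2, k_3) = 0x5CF
s_4 = InvRound(s_3, k_2) = 0x566
s_5 = InvRound(s_4, k_1) = 0x11F
s_6 = InvRound(s_5, k_0) = 0xD4A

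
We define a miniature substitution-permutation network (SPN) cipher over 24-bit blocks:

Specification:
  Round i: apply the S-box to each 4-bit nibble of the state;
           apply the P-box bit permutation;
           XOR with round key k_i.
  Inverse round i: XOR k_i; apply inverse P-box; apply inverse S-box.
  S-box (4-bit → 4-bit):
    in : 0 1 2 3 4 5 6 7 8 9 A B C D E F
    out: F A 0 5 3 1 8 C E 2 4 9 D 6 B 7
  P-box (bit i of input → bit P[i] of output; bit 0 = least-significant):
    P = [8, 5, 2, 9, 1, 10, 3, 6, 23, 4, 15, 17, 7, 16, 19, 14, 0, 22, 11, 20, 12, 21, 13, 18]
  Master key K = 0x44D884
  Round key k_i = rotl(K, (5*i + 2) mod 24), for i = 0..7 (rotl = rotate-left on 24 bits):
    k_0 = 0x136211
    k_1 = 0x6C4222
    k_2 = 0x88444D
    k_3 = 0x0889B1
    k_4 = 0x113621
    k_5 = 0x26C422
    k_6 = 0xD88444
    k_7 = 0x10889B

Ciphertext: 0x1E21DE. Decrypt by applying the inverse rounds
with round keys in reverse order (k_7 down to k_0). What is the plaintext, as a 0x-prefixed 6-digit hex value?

s_0 = ciphertext = 0x1E21DE
s_1 = InvRound(s_0, k_7) = 0x73A763
s_2 = InvRound(s_1, k_6) = 0xD5DB50
s_3 = InvRound(s_2, k_5) = 0x489EEE
s_4 = InvRound(s_3, k_4) = 0xA0FACA
s_5 = InvRound(s_4, k_3) = 0xF574CE
s_6 = InvRound(s_5, k_2) = 0x0EF252
s_7 = InvRound(s_6, k_1) = 0xF92869
s_8 = InvRound(s_7, k_0) = 0x9D7E71

0x9D7E71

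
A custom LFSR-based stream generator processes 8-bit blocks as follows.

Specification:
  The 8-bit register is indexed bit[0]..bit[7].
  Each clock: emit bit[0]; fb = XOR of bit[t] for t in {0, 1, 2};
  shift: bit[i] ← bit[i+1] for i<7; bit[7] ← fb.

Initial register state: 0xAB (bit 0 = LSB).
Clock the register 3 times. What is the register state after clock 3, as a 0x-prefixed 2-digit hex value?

0x95

reg_0 = 0xAB
clock 1: out=1, reg = 0x55
clock 2: out=1, reg = 0x2A
clock 3: out=0, reg = 0x95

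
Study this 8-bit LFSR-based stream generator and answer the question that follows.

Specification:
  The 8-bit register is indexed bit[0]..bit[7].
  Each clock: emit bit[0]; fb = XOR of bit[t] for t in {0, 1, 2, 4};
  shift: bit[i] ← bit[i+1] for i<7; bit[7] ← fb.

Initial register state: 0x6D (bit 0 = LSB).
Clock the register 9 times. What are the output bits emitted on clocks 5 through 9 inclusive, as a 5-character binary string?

reg_0 = 0x6D
clock 1: out=1, reg = 0x36
clock 2: out=0, reg = 0x9B
clock 3: out=1, reg = 0xCD
clock 4: out=1, reg = 0x66
clock 5: out=0, reg = 0x33
clock 6: out=1, reg = 0x99
clock 7: out=1, reg = 0x4C
clock 8: out=0, reg = 0xA6
clock 9: out=0, reg = 0x53

01100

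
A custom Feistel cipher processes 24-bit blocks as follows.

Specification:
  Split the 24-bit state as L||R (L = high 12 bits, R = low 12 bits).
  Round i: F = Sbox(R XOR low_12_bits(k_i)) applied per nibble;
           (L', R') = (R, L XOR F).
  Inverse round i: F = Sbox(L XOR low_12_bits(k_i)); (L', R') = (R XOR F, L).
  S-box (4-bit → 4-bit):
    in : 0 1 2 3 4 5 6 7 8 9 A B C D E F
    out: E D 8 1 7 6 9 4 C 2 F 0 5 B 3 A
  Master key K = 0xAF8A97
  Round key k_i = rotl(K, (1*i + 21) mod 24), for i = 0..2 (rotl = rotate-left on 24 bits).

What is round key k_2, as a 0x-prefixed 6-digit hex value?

K = 0xAF8A97
k_0 = rotl(K, (1*0+21) mod 24) = rotl(K, 21) = 0xF5F152
k_1 = rotl(K, (1*1+21) mod 24) = rotl(K, 22) = 0xEBE2A5
k_2 = rotl(K, (1*2+21) mod 24) = rotl(K, 23) = 0xD7C54B

0xD7C54B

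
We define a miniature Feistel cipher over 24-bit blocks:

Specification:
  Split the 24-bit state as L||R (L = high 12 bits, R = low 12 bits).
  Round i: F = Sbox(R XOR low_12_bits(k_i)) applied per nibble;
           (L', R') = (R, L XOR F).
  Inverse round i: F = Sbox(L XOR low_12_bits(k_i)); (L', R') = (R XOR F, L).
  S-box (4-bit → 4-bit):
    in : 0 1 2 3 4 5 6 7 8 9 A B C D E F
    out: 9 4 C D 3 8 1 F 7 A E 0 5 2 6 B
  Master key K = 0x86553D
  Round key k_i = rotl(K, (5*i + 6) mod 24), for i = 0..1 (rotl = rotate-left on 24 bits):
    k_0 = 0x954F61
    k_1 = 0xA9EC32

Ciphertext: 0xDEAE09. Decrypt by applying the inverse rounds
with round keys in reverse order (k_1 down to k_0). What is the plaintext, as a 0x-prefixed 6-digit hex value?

s_0 = ciphertext = 0xDEAE09
s_1 = InvRound(s_0, k_1) = 0xA2EDEA
s_2 = InvRound(s_1, k_0) = 0x5D1A2E

0x5D1A2E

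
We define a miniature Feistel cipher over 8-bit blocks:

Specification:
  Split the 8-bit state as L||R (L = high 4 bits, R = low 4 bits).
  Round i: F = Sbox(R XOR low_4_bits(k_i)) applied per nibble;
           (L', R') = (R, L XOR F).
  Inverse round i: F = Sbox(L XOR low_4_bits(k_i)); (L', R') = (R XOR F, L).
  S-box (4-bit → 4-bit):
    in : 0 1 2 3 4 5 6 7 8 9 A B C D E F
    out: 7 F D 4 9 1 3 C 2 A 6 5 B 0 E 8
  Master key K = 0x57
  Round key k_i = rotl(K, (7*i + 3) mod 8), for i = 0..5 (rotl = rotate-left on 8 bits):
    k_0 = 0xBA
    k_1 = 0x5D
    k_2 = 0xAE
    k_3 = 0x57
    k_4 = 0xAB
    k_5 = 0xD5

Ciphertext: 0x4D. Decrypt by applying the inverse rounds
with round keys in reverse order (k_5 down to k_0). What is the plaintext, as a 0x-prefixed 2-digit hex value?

0xCF

s_0 = ciphertext = 0x4D
s_1 = InvRound(s_0, k_5) = 0x24
s_2 = InvRound(s_1, k_4) = 0xE2
s_3 = InvRound(s_2, k_3) = 0x8E
s_4 = InvRound(s_3, k_2) = 0xD8
s_5 = InvRound(s_4, k_1) = 0xFD
s_6 = InvRound(s_5, k_0) = 0xCF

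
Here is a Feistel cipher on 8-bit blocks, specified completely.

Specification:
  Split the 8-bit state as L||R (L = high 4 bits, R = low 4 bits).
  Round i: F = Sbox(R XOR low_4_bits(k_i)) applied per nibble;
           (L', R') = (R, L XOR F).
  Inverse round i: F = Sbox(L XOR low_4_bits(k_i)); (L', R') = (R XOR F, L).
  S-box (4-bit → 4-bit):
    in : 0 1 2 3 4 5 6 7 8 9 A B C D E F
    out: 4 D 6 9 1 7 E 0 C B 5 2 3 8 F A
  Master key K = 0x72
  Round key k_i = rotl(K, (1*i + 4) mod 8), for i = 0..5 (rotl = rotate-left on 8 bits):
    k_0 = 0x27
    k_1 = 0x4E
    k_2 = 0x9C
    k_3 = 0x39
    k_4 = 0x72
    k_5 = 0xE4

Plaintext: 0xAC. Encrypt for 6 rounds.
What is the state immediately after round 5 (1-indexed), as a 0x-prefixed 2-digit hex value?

s_0 = plaintext = 0xAC
s_1 = Round(s_0, k_0) = 0xC8
s_2 = Round(s_1, k_1) = 0x82
s_3 = Round(s_2, k_2) = 0x27
s_4 = Round(s_3, k_3) = 0x7D
s_5 = Round(s_4, k_4) = 0xDD
s_6 = Round(s_5, k_5) = 0xD6

0xDD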